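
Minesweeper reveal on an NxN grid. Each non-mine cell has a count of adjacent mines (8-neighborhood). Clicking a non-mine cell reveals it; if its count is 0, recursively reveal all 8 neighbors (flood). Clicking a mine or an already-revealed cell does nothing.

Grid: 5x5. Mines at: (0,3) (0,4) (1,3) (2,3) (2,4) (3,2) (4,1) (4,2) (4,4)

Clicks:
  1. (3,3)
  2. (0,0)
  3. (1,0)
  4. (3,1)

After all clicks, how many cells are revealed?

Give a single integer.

Click 1 (3,3) count=5: revealed 1 new [(3,3)] -> total=1
Click 2 (0,0) count=0: revealed 11 new [(0,0) (0,1) (0,2) (1,0) (1,1) (1,2) (2,0) (2,1) (2,2) (3,0) (3,1)] -> total=12
Click 3 (1,0) count=0: revealed 0 new [(none)] -> total=12
Click 4 (3,1) count=3: revealed 0 new [(none)] -> total=12

Answer: 12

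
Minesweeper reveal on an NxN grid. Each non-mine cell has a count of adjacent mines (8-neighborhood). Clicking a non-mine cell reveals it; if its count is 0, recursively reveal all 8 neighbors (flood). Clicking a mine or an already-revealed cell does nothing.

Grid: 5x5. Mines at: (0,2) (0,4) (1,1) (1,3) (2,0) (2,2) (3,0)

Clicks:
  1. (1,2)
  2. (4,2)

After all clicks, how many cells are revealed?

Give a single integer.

Answer: 11

Derivation:
Click 1 (1,2) count=4: revealed 1 new [(1,2)] -> total=1
Click 2 (4,2) count=0: revealed 10 new [(2,3) (2,4) (3,1) (3,2) (3,3) (3,4) (4,1) (4,2) (4,3) (4,4)] -> total=11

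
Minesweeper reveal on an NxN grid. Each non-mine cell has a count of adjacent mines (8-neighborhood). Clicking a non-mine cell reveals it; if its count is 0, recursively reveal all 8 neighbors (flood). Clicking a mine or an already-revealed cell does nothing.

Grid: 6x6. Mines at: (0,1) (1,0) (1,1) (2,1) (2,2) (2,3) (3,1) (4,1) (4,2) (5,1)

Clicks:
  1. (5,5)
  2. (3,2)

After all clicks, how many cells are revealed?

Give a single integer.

Click 1 (5,5) count=0: revealed 19 new [(0,2) (0,3) (0,4) (0,5) (1,2) (1,3) (1,4) (1,5) (2,4) (2,5) (3,3) (3,4) (3,5) (4,3) (4,4) (4,5) (5,3) (5,4) (5,5)] -> total=19
Click 2 (3,2) count=6: revealed 1 new [(3,2)] -> total=20

Answer: 20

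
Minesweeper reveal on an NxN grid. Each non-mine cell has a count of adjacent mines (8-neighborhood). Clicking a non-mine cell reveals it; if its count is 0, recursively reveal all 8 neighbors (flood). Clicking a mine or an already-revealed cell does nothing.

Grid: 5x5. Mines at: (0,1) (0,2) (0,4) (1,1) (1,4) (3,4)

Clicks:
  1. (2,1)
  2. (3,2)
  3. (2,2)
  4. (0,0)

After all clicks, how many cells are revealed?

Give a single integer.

Answer: 13

Derivation:
Click 1 (2,1) count=1: revealed 1 new [(2,1)] -> total=1
Click 2 (3,2) count=0: revealed 11 new [(2,0) (2,2) (2,3) (3,0) (3,1) (3,2) (3,3) (4,0) (4,1) (4,2) (4,3)] -> total=12
Click 3 (2,2) count=1: revealed 0 new [(none)] -> total=12
Click 4 (0,0) count=2: revealed 1 new [(0,0)] -> total=13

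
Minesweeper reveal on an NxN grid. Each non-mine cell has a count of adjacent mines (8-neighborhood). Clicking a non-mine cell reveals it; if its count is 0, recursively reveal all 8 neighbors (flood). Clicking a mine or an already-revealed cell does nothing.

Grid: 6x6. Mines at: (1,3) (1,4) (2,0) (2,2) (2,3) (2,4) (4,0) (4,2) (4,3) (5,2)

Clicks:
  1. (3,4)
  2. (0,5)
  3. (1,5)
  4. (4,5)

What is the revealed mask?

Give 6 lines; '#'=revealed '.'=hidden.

Answer: .....#
.....#
......
....##
....##
....##

Derivation:
Click 1 (3,4) count=3: revealed 1 new [(3,4)] -> total=1
Click 2 (0,5) count=1: revealed 1 new [(0,5)] -> total=2
Click 3 (1,5) count=2: revealed 1 new [(1,5)] -> total=3
Click 4 (4,5) count=0: revealed 5 new [(3,5) (4,4) (4,5) (5,4) (5,5)] -> total=8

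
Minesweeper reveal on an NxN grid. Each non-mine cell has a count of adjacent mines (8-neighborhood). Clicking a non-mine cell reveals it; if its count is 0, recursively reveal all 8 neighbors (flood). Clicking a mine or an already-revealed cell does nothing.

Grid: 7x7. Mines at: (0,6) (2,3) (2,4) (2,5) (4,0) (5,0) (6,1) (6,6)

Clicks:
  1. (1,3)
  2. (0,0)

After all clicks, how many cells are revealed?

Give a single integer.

Click 1 (1,3) count=2: revealed 1 new [(1,3)] -> total=1
Click 2 (0,0) count=0: revealed 17 new [(0,0) (0,1) (0,2) (0,3) (0,4) (0,5) (1,0) (1,1) (1,2) (1,4) (1,5) (2,0) (2,1) (2,2) (3,0) (3,1) (3,2)] -> total=18

Answer: 18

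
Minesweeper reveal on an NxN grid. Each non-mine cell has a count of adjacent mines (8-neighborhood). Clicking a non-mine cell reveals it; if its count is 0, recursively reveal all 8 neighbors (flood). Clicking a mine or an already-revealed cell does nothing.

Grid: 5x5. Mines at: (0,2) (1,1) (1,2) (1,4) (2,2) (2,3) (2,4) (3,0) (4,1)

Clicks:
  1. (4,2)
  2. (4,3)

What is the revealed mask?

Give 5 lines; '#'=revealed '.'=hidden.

Click 1 (4,2) count=1: revealed 1 new [(4,2)] -> total=1
Click 2 (4,3) count=0: revealed 5 new [(3,2) (3,3) (3,4) (4,3) (4,4)] -> total=6

Answer: .....
.....
.....
..###
..###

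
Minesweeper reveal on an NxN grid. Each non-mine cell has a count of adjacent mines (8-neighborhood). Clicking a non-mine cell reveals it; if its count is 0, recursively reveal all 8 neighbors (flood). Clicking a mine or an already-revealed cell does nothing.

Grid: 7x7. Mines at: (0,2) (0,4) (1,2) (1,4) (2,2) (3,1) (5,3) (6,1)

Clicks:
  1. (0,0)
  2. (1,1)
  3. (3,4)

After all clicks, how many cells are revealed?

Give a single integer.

Answer: 28

Derivation:
Click 1 (0,0) count=0: revealed 6 new [(0,0) (0,1) (1,0) (1,1) (2,0) (2,1)] -> total=6
Click 2 (1,1) count=3: revealed 0 new [(none)] -> total=6
Click 3 (3,4) count=0: revealed 22 new [(0,5) (0,6) (1,5) (1,6) (2,3) (2,4) (2,5) (2,6) (3,3) (3,4) (3,5) (3,6) (4,3) (4,4) (4,5) (4,6) (5,4) (5,5) (5,6) (6,4) (6,5) (6,6)] -> total=28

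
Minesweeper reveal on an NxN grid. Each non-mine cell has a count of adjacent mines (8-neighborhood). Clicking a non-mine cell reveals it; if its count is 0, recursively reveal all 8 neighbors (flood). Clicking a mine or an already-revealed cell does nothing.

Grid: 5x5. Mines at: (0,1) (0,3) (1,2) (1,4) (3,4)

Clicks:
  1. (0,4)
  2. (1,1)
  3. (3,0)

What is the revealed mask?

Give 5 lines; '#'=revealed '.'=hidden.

Answer: ....#
##...
####.
####.
####.

Derivation:
Click 1 (0,4) count=2: revealed 1 new [(0,4)] -> total=1
Click 2 (1,1) count=2: revealed 1 new [(1,1)] -> total=2
Click 3 (3,0) count=0: revealed 13 new [(1,0) (2,0) (2,1) (2,2) (2,3) (3,0) (3,1) (3,2) (3,3) (4,0) (4,1) (4,2) (4,3)] -> total=15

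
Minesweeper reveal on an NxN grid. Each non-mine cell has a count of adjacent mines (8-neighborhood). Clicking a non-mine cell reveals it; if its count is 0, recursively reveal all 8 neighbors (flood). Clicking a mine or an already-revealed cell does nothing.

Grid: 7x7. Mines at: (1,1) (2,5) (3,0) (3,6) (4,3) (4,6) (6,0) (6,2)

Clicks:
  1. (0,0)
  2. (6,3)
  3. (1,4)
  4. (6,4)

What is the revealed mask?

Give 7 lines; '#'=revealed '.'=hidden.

Click 1 (0,0) count=1: revealed 1 new [(0,0)] -> total=1
Click 2 (6,3) count=1: revealed 1 new [(6,3)] -> total=2
Click 3 (1,4) count=1: revealed 1 new [(1,4)] -> total=3
Click 4 (6,4) count=0: revealed 7 new [(5,3) (5,4) (5,5) (5,6) (6,4) (6,5) (6,6)] -> total=10

Answer: #......
....#..
.......
.......
.......
...####
...####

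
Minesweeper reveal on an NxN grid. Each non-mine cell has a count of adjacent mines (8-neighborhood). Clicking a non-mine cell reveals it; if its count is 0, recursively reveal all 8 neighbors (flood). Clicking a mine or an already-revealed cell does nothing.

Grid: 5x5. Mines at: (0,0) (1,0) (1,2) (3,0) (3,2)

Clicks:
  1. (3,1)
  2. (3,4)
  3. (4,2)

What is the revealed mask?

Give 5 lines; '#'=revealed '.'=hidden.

Answer: ...##
...##
...##
.#.##
..###

Derivation:
Click 1 (3,1) count=2: revealed 1 new [(3,1)] -> total=1
Click 2 (3,4) count=0: revealed 10 new [(0,3) (0,4) (1,3) (1,4) (2,3) (2,4) (3,3) (3,4) (4,3) (4,4)] -> total=11
Click 3 (4,2) count=1: revealed 1 new [(4,2)] -> total=12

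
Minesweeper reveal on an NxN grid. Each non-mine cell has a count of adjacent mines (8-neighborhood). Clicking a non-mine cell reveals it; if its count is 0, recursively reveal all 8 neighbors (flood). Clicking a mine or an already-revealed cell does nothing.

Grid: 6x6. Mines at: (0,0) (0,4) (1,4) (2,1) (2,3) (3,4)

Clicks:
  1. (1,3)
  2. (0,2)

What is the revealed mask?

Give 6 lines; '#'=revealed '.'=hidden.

Click 1 (1,3) count=3: revealed 1 new [(1,3)] -> total=1
Click 2 (0,2) count=0: revealed 5 new [(0,1) (0,2) (0,3) (1,1) (1,2)] -> total=6

Answer: .###..
.###..
......
......
......
......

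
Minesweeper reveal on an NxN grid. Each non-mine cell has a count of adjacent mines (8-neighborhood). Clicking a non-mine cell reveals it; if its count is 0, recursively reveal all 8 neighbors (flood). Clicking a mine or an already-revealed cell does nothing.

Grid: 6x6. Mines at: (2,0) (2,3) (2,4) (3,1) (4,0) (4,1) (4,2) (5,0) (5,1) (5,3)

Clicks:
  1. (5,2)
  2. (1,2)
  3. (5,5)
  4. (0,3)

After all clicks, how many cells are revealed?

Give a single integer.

Answer: 19

Derivation:
Click 1 (5,2) count=4: revealed 1 new [(5,2)] -> total=1
Click 2 (1,2) count=1: revealed 1 new [(1,2)] -> total=2
Click 3 (5,5) count=0: revealed 6 new [(3,4) (3,5) (4,4) (4,5) (5,4) (5,5)] -> total=8
Click 4 (0,3) count=0: revealed 11 new [(0,0) (0,1) (0,2) (0,3) (0,4) (0,5) (1,0) (1,1) (1,3) (1,4) (1,5)] -> total=19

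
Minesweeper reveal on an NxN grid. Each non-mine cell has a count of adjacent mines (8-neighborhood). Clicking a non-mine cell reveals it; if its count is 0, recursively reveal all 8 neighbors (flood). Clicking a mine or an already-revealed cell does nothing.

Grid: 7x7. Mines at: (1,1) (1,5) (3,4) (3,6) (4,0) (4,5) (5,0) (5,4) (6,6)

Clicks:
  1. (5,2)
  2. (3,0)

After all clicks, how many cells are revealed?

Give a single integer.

Answer: 16

Derivation:
Click 1 (5,2) count=0: revealed 15 new [(2,1) (2,2) (2,3) (3,1) (3,2) (3,3) (4,1) (4,2) (4,3) (5,1) (5,2) (5,3) (6,1) (6,2) (6,3)] -> total=15
Click 2 (3,0) count=1: revealed 1 new [(3,0)] -> total=16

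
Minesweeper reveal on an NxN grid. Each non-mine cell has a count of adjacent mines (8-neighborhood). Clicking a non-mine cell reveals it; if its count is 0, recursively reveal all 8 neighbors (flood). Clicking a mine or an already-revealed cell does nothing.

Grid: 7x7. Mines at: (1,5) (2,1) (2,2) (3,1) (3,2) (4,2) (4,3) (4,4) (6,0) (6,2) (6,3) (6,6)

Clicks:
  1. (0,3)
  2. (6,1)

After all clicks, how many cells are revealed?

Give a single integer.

Click 1 (0,3) count=0: revealed 10 new [(0,0) (0,1) (0,2) (0,3) (0,4) (1,0) (1,1) (1,2) (1,3) (1,4)] -> total=10
Click 2 (6,1) count=2: revealed 1 new [(6,1)] -> total=11

Answer: 11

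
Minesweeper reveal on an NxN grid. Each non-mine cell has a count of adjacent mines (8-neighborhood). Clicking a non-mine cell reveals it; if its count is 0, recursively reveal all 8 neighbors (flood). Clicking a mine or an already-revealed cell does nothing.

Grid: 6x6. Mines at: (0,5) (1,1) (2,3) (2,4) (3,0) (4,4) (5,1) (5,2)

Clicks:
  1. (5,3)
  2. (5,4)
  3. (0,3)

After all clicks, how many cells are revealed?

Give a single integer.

Answer: 8

Derivation:
Click 1 (5,3) count=2: revealed 1 new [(5,3)] -> total=1
Click 2 (5,4) count=1: revealed 1 new [(5,4)] -> total=2
Click 3 (0,3) count=0: revealed 6 new [(0,2) (0,3) (0,4) (1,2) (1,3) (1,4)] -> total=8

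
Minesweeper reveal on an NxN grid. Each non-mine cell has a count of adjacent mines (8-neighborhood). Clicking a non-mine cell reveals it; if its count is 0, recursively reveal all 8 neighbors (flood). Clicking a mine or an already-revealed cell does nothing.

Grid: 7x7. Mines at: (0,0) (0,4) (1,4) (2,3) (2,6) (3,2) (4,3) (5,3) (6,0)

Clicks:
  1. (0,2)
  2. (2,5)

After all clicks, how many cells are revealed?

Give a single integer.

Click 1 (0,2) count=0: revealed 6 new [(0,1) (0,2) (0,3) (1,1) (1,2) (1,3)] -> total=6
Click 2 (2,5) count=2: revealed 1 new [(2,5)] -> total=7

Answer: 7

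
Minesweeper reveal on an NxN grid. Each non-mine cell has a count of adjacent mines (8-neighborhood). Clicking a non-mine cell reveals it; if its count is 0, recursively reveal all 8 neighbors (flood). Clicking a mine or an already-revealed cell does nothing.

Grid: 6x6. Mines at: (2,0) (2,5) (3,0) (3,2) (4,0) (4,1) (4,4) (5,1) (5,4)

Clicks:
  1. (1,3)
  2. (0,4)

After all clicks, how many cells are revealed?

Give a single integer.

Click 1 (1,3) count=0: revealed 16 new [(0,0) (0,1) (0,2) (0,3) (0,4) (0,5) (1,0) (1,1) (1,2) (1,3) (1,4) (1,5) (2,1) (2,2) (2,3) (2,4)] -> total=16
Click 2 (0,4) count=0: revealed 0 new [(none)] -> total=16

Answer: 16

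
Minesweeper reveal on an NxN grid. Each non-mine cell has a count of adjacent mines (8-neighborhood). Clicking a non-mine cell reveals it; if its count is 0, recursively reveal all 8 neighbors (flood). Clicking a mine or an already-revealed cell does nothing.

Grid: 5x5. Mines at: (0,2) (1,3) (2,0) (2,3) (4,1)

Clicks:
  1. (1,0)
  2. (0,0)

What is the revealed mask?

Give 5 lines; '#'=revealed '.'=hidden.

Answer: ##...
##...
.....
.....
.....

Derivation:
Click 1 (1,0) count=1: revealed 1 new [(1,0)] -> total=1
Click 2 (0,0) count=0: revealed 3 new [(0,0) (0,1) (1,1)] -> total=4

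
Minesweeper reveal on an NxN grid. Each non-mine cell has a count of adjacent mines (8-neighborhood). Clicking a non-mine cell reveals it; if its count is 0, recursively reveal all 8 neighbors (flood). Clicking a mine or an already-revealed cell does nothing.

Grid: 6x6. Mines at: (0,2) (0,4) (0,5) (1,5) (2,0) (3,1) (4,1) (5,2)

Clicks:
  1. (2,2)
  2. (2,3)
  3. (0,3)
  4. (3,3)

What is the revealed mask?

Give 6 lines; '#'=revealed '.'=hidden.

Click 1 (2,2) count=1: revealed 1 new [(2,2)] -> total=1
Click 2 (2,3) count=0: revealed 17 new [(1,2) (1,3) (1,4) (2,3) (2,4) (2,5) (3,2) (3,3) (3,4) (3,5) (4,2) (4,3) (4,4) (4,5) (5,3) (5,4) (5,5)] -> total=18
Click 3 (0,3) count=2: revealed 1 new [(0,3)] -> total=19
Click 4 (3,3) count=0: revealed 0 new [(none)] -> total=19

Answer: ...#..
..###.
..####
..####
..####
...###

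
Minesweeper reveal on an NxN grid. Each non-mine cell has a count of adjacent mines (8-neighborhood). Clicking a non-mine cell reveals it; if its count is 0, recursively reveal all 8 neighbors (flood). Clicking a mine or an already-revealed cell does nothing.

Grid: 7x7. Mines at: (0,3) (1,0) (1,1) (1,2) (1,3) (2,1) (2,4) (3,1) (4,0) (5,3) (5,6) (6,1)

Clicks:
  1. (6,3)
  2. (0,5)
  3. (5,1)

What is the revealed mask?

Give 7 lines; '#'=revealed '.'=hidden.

Answer: ....###
....###
.....##
.....##
.....##
.#.....
...#...

Derivation:
Click 1 (6,3) count=1: revealed 1 new [(6,3)] -> total=1
Click 2 (0,5) count=0: revealed 12 new [(0,4) (0,5) (0,6) (1,4) (1,5) (1,6) (2,5) (2,6) (3,5) (3,6) (4,5) (4,6)] -> total=13
Click 3 (5,1) count=2: revealed 1 new [(5,1)] -> total=14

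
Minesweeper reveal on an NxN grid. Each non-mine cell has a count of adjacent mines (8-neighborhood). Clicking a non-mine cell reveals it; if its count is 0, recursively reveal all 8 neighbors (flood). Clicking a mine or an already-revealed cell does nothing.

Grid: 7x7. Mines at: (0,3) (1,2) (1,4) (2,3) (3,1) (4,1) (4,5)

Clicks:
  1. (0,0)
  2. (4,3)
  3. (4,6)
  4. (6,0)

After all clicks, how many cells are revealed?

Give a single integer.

Click 1 (0,0) count=0: revealed 6 new [(0,0) (0,1) (1,0) (1,1) (2,0) (2,1)] -> total=6
Click 2 (4,3) count=0: revealed 20 new [(3,2) (3,3) (3,4) (4,2) (4,3) (4,4) (5,0) (5,1) (5,2) (5,3) (5,4) (5,5) (5,6) (6,0) (6,1) (6,2) (6,3) (6,4) (6,5) (6,6)] -> total=26
Click 3 (4,6) count=1: revealed 1 new [(4,6)] -> total=27
Click 4 (6,0) count=0: revealed 0 new [(none)] -> total=27

Answer: 27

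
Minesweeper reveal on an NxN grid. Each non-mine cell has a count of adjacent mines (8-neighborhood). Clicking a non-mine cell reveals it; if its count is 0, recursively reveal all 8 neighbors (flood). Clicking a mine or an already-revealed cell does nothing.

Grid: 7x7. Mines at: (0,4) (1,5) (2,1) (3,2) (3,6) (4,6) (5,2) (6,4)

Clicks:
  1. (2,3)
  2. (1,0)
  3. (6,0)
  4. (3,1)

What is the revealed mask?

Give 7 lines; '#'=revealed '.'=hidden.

Answer: .......
#......
...#...
##.....
##.....
##.....
##.....

Derivation:
Click 1 (2,3) count=1: revealed 1 new [(2,3)] -> total=1
Click 2 (1,0) count=1: revealed 1 new [(1,0)] -> total=2
Click 3 (6,0) count=0: revealed 8 new [(3,0) (3,1) (4,0) (4,1) (5,0) (5,1) (6,0) (6,1)] -> total=10
Click 4 (3,1) count=2: revealed 0 new [(none)] -> total=10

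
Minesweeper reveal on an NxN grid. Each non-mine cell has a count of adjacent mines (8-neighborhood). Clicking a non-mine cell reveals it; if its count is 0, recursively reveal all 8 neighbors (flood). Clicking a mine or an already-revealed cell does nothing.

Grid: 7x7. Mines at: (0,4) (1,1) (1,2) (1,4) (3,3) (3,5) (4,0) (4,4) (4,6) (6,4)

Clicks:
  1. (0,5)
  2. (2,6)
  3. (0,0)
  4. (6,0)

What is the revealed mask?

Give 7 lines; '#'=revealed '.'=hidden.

Answer: #....#.
.......
......#
.......
.###...
####...
####...

Derivation:
Click 1 (0,5) count=2: revealed 1 new [(0,5)] -> total=1
Click 2 (2,6) count=1: revealed 1 new [(2,6)] -> total=2
Click 3 (0,0) count=1: revealed 1 new [(0,0)] -> total=3
Click 4 (6,0) count=0: revealed 11 new [(4,1) (4,2) (4,3) (5,0) (5,1) (5,2) (5,3) (6,0) (6,1) (6,2) (6,3)] -> total=14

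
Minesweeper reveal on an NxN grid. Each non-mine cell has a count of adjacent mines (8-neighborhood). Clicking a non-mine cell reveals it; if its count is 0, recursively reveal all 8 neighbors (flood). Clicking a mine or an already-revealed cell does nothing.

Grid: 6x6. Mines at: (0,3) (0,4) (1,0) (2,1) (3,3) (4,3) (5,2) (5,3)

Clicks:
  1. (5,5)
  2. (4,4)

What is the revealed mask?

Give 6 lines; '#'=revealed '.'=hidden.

Answer: ......
....##
....##
....##
....##
....##

Derivation:
Click 1 (5,5) count=0: revealed 10 new [(1,4) (1,5) (2,4) (2,5) (3,4) (3,5) (4,4) (4,5) (5,4) (5,5)] -> total=10
Click 2 (4,4) count=3: revealed 0 new [(none)] -> total=10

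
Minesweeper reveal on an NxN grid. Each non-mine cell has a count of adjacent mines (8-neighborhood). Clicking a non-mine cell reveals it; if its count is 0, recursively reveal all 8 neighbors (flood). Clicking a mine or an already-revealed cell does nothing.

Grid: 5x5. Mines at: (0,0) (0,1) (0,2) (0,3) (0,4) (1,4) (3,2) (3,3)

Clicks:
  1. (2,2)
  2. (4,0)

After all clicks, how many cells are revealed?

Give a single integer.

Answer: 9

Derivation:
Click 1 (2,2) count=2: revealed 1 new [(2,2)] -> total=1
Click 2 (4,0) count=0: revealed 8 new [(1,0) (1,1) (2,0) (2,1) (3,0) (3,1) (4,0) (4,1)] -> total=9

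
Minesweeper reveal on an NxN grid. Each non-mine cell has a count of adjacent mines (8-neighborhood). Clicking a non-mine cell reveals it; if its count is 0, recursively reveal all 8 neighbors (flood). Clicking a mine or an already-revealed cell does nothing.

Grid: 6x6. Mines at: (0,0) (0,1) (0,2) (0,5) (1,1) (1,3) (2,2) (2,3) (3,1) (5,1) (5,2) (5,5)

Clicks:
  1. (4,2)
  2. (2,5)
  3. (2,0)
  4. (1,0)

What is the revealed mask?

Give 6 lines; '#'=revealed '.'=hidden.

Click 1 (4,2) count=3: revealed 1 new [(4,2)] -> total=1
Click 2 (2,5) count=0: revealed 8 new [(1,4) (1,5) (2,4) (2,5) (3,4) (3,5) (4,4) (4,5)] -> total=9
Click 3 (2,0) count=2: revealed 1 new [(2,0)] -> total=10
Click 4 (1,0) count=3: revealed 1 new [(1,0)] -> total=11

Answer: ......
#...##
#...##
....##
..#.##
......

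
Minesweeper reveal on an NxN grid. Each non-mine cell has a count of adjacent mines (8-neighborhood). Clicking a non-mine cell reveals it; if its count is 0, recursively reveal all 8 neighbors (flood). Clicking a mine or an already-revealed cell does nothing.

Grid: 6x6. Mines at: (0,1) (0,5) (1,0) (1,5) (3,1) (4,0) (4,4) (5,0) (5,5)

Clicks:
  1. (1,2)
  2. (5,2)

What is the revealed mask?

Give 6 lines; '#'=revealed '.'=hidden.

Answer: ......
..#...
......
......
.###..
.###..

Derivation:
Click 1 (1,2) count=1: revealed 1 new [(1,2)] -> total=1
Click 2 (5,2) count=0: revealed 6 new [(4,1) (4,2) (4,3) (5,1) (5,2) (5,3)] -> total=7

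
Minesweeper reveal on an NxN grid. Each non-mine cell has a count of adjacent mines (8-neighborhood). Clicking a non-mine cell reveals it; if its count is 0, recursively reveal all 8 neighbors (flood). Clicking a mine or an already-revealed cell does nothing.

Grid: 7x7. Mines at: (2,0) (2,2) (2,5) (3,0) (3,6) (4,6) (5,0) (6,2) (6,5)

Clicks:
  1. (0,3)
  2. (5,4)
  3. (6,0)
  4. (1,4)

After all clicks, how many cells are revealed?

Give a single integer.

Answer: 16

Derivation:
Click 1 (0,3) count=0: revealed 14 new [(0,0) (0,1) (0,2) (0,3) (0,4) (0,5) (0,6) (1,0) (1,1) (1,2) (1,3) (1,4) (1,5) (1,6)] -> total=14
Click 2 (5,4) count=1: revealed 1 new [(5,4)] -> total=15
Click 3 (6,0) count=1: revealed 1 new [(6,0)] -> total=16
Click 4 (1,4) count=1: revealed 0 new [(none)] -> total=16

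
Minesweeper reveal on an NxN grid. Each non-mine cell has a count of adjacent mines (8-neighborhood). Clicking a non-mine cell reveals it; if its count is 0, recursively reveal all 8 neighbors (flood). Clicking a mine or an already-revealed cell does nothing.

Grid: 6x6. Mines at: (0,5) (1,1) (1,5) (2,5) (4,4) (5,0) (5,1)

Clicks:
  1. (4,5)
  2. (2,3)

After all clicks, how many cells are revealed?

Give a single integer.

Answer: 21

Derivation:
Click 1 (4,5) count=1: revealed 1 new [(4,5)] -> total=1
Click 2 (2,3) count=0: revealed 20 new [(0,2) (0,3) (0,4) (1,2) (1,3) (1,4) (2,0) (2,1) (2,2) (2,3) (2,4) (3,0) (3,1) (3,2) (3,3) (3,4) (4,0) (4,1) (4,2) (4,3)] -> total=21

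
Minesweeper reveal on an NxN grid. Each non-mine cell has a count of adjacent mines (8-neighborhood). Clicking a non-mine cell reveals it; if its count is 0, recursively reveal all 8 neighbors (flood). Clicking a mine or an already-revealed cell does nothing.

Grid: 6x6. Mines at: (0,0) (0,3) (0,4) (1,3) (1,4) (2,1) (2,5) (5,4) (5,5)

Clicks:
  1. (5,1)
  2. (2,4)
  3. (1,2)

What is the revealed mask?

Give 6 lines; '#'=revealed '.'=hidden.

Click 1 (5,1) count=0: revealed 17 new [(2,2) (2,3) (2,4) (3,0) (3,1) (3,2) (3,3) (3,4) (4,0) (4,1) (4,2) (4,3) (4,4) (5,0) (5,1) (5,2) (5,3)] -> total=17
Click 2 (2,4) count=3: revealed 0 new [(none)] -> total=17
Click 3 (1,2) count=3: revealed 1 new [(1,2)] -> total=18

Answer: ......
..#...
..###.
#####.
#####.
####..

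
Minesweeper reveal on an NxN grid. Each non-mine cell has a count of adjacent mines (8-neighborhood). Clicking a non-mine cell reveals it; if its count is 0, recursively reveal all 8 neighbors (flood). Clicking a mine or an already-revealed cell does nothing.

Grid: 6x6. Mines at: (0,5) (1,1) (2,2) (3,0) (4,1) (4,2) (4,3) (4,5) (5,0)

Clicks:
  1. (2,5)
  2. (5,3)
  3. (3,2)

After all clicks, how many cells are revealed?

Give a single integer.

Answer: 11

Derivation:
Click 1 (2,5) count=0: revealed 9 new [(1,3) (1,4) (1,5) (2,3) (2,4) (2,5) (3,3) (3,4) (3,5)] -> total=9
Click 2 (5,3) count=2: revealed 1 new [(5,3)] -> total=10
Click 3 (3,2) count=4: revealed 1 new [(3,2)] -> total=11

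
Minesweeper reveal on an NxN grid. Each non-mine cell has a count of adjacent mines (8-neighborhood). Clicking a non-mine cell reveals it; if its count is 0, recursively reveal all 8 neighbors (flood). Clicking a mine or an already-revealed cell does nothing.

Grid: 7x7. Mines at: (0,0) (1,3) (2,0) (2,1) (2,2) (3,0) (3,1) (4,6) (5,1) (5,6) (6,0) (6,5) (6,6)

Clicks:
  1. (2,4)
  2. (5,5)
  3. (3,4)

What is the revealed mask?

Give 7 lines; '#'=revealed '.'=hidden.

Click 1 (2,4) count=1: revealed 1 new [(2,4)] -> total=1
Click 2 (5,5) count=4: revealed 1 new [(5,5)] -> total=2
Click 3 (3,4) count=0: revealed 24 new [(0,4) (0,5) (0,6) (1,4) (1,5) (1,6) (2,3) (2,5) (2,6) (3,2) (3,3) (3,4) (3,5) (3,6) (4,2) (4,3) (4,4) (4,5) (5,2) (5,3) (5,4) (6,2) (6,3) (6,4)] -> total=26

Answer: ....###
....###
...####
..#####
..####.
..####.
..###..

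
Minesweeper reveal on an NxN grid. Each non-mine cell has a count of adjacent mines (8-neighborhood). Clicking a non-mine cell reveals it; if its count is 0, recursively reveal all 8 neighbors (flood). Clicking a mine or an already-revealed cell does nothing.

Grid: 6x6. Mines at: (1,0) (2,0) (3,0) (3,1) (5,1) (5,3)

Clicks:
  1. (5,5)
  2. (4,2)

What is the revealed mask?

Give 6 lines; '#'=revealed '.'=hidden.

Click 1 (5,5) count=0: revealed 25 new [(0,1) (0,2) (0,3) (0,4) (0,5) (1,1) (1,2) (1,3) (1,4) (1,5) (2,1) (2,2) (2,3) (2,4) (2,5) (3,2) (3,3) (3,4) (3,5) (4,2) (4,3) (4,4) (4,5) (5,4) (5,5)] -> total=25
Click 2 (4,2) count=3: revealed 0 new [(none)] -> total=25

Answer: .#####
.#####
.#####
..####
..####
....##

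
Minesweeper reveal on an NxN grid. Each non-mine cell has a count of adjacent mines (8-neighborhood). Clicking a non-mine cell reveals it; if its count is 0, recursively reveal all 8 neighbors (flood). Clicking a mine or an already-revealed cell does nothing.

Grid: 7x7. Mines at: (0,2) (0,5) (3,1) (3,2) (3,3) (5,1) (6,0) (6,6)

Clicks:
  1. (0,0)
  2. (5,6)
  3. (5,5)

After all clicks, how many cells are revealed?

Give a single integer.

Answer: 8

Derivation:
Click 1 (0,0) count=0: revealed 6 new [(0,0) (0,1) (1,0) (1,1) (2,0) (2,1)] -> total=6
Click 2 (5,6) count=1: revealed 1 new [(5,6)] -> total=7
Click 3 (5,5) count=1: revealed 1 new [(5,5)] -> total=8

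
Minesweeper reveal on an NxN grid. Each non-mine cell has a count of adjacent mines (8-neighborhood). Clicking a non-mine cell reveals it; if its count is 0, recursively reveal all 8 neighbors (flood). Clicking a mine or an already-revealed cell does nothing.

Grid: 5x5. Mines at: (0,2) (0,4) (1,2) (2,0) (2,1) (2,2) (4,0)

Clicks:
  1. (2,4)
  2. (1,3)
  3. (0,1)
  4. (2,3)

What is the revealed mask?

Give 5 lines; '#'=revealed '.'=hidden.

Answer: .#...
...##
...##
.####
.####

Derivation:
Click 1 (2,4) count=0: revealed 12 new [(1,3) (1,4) (2,3) (2,4) (3,1) (3,2) (3,3) (3,4) (4,1) (4,2) (4,3) (4,4)] -> total=12
Click 2 (1,3) count=4: revealed 0 new [(none)] -> total=12
Click 3 (0,1) count=2: revealed 1 new [(0,1)] -> total=13
Click 4 (2,3) count=2: revealed 0 new [(none)] -> total=13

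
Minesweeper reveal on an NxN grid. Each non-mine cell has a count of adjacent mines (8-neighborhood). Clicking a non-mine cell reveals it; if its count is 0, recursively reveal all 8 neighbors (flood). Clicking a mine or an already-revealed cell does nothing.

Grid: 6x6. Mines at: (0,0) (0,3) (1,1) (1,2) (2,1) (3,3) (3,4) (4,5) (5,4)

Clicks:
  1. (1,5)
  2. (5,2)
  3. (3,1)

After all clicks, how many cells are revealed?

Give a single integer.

Click 1 (1,5) count=0: revealed 6 new [(0,4) (0,5) (1,4) (1,5) (2,4) (2,5)] -> total=6
Click 2 (5,2) count=0: revealed 11 new [(3,0) (3,1) (3,2) (4,0) (4,1) (4,2) (4,3) (5,0) (5,1) (5,2) (5,3)] -> total=17
Click 3 (3,1) count=1: revealed 0 new [(none)] -> total=17

Answer: 17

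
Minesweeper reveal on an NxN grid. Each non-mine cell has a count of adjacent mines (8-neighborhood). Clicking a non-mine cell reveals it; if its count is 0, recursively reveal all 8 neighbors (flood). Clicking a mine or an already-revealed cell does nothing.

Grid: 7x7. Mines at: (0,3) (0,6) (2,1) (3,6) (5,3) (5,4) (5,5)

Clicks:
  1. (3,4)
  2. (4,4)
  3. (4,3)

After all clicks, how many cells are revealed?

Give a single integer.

Click 1 (3,4) count=0: revealed 16 new [(1,2) (1,3) (1,4) (1,5) (2,2) (2,3) (2,4) (2,5) (3,2) (3,3) (3,4) (3,5) (4,2) (4,3) (4,4) (4,5)] -> total=16
Click 2 (4,4) count=3: revealed 0 new [(none)] -> total=16
Click 3 (4,3) count=2: revealed 0 new [(none)] -> total=16

Answer: 16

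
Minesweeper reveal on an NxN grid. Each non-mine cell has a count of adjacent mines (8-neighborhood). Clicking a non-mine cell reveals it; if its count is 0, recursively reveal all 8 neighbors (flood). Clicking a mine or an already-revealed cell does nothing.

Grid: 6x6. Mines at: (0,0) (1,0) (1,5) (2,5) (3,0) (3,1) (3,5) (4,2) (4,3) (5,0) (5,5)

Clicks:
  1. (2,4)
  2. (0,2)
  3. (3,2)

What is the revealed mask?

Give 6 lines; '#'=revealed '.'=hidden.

Answer: .####.
.####.
.####.
..###.
......
......

Derivation:
Click 1 (2,4) count=3: revealed 1 new [(2,4)] -> total=1
Click 2 (0,2) count=0: revealed 14 new [(0,1) (0,2) (0,3) (0,4) (1,1) (1,2) (1,3) (1,4) (2,1) (2,2) (2,3) (3,2) (3,3) (3,4)] -> total=15
Click 3 (3,2) count=3: revealed 0 new [(none)] -> total=15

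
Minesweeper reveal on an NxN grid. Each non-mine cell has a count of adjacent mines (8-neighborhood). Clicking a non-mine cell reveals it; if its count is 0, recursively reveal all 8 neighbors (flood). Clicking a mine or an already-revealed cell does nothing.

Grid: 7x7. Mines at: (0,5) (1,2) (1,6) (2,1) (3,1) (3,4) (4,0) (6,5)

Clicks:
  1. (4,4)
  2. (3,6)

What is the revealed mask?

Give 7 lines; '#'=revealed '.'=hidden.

Click 1 (4,4) count=1: revealed 1 new [(4,4)] -> total=1
Click 2 (3,6) count=0: revealed 8 new [(2,5) (2,6) (3,5) (3,6) (4,5) (4,6) (5,5) (5,6)] -> total=9

Answer: .......
.......
.....##
.....##
....###
.....##
.......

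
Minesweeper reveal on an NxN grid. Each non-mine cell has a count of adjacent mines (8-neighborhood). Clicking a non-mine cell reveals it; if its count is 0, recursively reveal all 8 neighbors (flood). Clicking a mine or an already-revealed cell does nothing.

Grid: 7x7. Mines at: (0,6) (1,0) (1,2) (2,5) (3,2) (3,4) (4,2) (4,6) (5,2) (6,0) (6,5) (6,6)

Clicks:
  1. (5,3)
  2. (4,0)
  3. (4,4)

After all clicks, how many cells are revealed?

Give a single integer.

Answer: 10

Derivation:
Click 1 (5,3) count=2: revealed 1 new [(5,3)] -> total=1
Click 2 (4,0) count=0: revealed 8 new [(2,0) (2,1) (3,0) (3,1) (4,0) (4,1) (5,0) (5,1)] -> total=9
Click 3 (4,4) count=1: revealed 1 new [(4,4)] -> total=10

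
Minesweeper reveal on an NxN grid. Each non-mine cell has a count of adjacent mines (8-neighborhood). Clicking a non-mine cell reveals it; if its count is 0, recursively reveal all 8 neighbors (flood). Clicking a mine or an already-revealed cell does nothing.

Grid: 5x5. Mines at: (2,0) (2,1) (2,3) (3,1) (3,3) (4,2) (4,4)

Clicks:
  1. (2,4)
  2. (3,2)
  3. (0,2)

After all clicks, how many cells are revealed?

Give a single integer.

Answer: 12

Derivation:
Click 1 (2,4) count=2: revealed 1 new [(2,4)] -> total=1
Click 2 (3,2) count=5: revealed 1 new [(3,2)] -> total=2
Click 3 (0,2) count=0: revealed 10 new [(0,0) (0,1) (0,2) (0,3) (0,4) (1,0) (1,1) (1,2) (1,3) (1,4)] -> total=12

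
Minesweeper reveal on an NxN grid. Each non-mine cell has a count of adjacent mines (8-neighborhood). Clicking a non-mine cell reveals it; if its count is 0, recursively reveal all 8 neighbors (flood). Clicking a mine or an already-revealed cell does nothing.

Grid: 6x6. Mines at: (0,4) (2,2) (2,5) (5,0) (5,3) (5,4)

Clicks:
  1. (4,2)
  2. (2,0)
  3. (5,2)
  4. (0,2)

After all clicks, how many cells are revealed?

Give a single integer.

Click 1 (4,2) count=1: revealed 1 new [(4,2)] -> total=1
Click 2 (2,0) count=0: revealed 14 new [(0,0) (0,1) (0,2) (0,3) (1,0) (1,1) (1,2) (1,3) (2,0) (2,1) (3,0) (3,1) (4,0) (4,1)] -> total=15
Click 3 (5,2) count=1: revealed 1 new [(5,2)] -> total=16
Click 4 (0,2) count=0: revealed 0 new [(none)] -> total=16

Answer: 16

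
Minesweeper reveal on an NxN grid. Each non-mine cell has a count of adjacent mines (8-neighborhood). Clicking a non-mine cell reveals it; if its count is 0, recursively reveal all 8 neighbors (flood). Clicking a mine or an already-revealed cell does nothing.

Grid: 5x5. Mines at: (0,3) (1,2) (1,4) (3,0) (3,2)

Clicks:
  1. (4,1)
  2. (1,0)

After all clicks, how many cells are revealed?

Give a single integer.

Click 1 (4,1) count=2: revealed 1 new [(4,1)] -> total=1
Click 2 (1,0) count=0: revealed 6 new [(0,0) (0,1) (1,0) (1,1) (2,0) (2,1)] -> total=7

Answer: 7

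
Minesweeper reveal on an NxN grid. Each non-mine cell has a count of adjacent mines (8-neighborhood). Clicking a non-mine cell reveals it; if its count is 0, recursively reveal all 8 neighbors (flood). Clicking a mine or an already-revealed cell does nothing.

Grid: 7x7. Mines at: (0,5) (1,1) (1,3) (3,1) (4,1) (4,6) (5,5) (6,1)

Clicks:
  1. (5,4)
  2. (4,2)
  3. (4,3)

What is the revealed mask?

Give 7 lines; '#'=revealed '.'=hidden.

Answer: .......
....###
..#####
..#####
..####.
..###..
..###..

Derivation:
Click 1 (5,4) count=1: revealed 1 new [(5,4)] -> total=1
Click 2 (4,2) count=2: revealed 1 new [(4,2)] -> total=2
Click 3 (4,3) count=0: revealed 21 new [(1,4) (1,5) (1,6) (2,2) (2,3) (2,4) (2,5) (2,6) (3,2) (3,3) (3,4) (3,5) (3,6) (4,3) (4,4) (4,5) (5,2) (5,3) (6,2) (6,3) (6,4)] -> total=23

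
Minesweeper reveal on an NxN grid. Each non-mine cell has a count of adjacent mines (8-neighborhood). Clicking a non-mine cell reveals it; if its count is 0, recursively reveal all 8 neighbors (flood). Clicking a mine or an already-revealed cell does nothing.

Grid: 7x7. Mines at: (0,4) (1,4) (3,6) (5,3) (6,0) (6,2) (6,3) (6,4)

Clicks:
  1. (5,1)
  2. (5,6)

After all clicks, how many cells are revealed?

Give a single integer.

Answer: 7

Derivation:
Click 1 (5,1) count=2: revealed 1 new [(5,1)] -> total=1
Click 2 (5,6) count=0: revealed 6 new [(4,5) (4,6) (5,5) (5,6) (6,5) (6,6)] -> total=7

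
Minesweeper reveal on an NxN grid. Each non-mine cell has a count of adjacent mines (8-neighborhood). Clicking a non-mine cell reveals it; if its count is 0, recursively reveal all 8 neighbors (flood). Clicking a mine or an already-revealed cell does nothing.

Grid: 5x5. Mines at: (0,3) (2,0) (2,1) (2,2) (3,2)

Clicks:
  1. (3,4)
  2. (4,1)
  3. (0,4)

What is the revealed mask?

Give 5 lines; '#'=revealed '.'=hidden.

Click 1 (3,4) count=0: revealed 8 new [(1,3) (1,4) (2,3) (2,4) (3,3) (3,4) (4,3) (4,4)] -> total=8
Click 2 (4,1) count=1: revealed 1 new [(4,1)] -> total=9
Click 3 (0,4) count=1: revealed 1 new [(0,4)] -> total=10

Answer: ....#
...##
...##
...##
.#.##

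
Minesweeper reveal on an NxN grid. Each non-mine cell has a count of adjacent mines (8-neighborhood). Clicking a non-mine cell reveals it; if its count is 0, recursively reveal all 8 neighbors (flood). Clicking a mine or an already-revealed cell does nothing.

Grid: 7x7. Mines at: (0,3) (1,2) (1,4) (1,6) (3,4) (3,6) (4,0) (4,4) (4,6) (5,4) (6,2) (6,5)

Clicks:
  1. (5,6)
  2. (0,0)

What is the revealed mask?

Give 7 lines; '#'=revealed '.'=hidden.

Click 1 (5,6) count=2: revealed 1 new [(5,6)] -> total=1
Click 2 (0,0) count=0: revealed 8 new [(0,0) (0,1) (1,0) (1,1) (2,0) (2,1) (3,0) (3,1)] -> total=9

Answer: ##.....
##.....
##.....
##.....
.......
......#
.......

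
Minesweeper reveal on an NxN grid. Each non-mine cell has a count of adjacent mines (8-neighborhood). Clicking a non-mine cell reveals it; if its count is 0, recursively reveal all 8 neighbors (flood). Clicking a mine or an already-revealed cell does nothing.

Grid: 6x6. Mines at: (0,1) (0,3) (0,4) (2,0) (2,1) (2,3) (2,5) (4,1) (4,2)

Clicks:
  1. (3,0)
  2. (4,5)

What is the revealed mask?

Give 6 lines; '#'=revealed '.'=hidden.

Click 1 (3,0) count=3: revealed 1 new [(3,0)] -> total=1
Click 2 (4,5) count=0: revealed 9 new [(3,3) (3,4) (3,5) (4,3) (4,4) (4,5) (5,3) (5,4) (5,5)] -> total=10

Answer: ......
......
......
#..###
...###
...###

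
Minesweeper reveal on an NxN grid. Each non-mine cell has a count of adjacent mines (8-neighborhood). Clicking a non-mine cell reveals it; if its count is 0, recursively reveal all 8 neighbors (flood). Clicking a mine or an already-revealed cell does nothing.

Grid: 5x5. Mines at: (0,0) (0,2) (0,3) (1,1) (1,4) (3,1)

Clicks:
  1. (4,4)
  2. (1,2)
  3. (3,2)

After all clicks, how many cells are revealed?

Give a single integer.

Click 1 (4,4) count=0: revealed 9 new [(2,2) (2,3) (2,4) (3,2) (3,3) (3,4) (4,2) (4,3) (4,4)] -> total=9
Click 2 (1,2) count=3: revealed 1 new [(1,2)] -> total=10
Click 3 (3,2) count=1: revealed 0 new [(none)] -> total=10

Answer: 10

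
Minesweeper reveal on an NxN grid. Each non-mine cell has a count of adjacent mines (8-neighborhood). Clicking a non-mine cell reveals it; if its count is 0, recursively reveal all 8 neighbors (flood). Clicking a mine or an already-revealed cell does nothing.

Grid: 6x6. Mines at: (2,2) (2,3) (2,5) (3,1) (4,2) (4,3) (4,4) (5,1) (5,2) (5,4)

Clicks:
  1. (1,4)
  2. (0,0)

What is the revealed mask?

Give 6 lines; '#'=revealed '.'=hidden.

Answer: ######
######
##....
......
......
......

Derivation:
Click 1 (1,4) count=2: revealed 1 new [(1,4)] -> total=1
Click 2 (0,0) count=0: revealed 13 new [(0,0) (0,1) (0,2) (0,3) (0,4) (0,5) (1,0) (1,1) (1,2) (1,3) (1,5) (2,0) (2,1)] -> total=14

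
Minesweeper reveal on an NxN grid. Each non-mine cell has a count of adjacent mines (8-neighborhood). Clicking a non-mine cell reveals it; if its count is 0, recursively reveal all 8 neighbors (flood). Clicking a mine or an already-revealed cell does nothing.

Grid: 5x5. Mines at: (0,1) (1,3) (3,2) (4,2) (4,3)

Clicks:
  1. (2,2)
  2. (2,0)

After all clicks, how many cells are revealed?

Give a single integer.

Answer: 9

Derivation:
Click 1 (2,2) count=2: revealed 1 new [(2,2)] -> total=1
Click 2 (2,0) count=0: revealed 8 new [(1,0) (1,1) (2,0) (2,1) (3,0) (3,1) (4,0) (4,1)] -> total=9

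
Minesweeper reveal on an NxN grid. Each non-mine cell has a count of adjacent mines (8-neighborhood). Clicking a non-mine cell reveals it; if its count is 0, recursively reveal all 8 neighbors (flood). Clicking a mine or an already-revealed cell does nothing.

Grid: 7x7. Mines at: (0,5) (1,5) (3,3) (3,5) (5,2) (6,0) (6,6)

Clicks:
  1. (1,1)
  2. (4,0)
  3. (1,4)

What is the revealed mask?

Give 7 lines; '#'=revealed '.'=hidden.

Click 1 (1,1) count=0: revealed 23 new [(0,0) (0,1) (0,2) (0,3) (0,4) (1,0) (1,1) (1,2) (1,3) (1,4) (2,0) (2,1) (2,2) (2,3) (2,4) (3,0) (3,1) (3,2) (4,0) (4,1) (4,2) (5,0) (5,1)] -> total=23
Click 2 (4,0) count=0: revealed 0 new [(none)] -> total=23
Click 3 (1,4) count=2: revealed 0 new [(none)] -> total=23

Answer: #####..
#####..
#####..
###....
###....
##.....
.......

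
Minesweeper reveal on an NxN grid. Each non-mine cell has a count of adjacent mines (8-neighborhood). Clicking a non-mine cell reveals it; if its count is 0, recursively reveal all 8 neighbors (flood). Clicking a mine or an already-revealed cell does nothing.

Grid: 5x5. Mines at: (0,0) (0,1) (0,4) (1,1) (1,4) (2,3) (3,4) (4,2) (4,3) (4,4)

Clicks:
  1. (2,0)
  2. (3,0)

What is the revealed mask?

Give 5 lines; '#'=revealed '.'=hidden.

Click 1 (2,0) count=1: revealed 1 new [(2,0)] -> total=1
Click 2 (3,0) count=0: revealed 5 new [(2,1) (3,0) (3,1) (4,0) (4,1)] -> total=6

Answer: .....
.....
##...
##...
##...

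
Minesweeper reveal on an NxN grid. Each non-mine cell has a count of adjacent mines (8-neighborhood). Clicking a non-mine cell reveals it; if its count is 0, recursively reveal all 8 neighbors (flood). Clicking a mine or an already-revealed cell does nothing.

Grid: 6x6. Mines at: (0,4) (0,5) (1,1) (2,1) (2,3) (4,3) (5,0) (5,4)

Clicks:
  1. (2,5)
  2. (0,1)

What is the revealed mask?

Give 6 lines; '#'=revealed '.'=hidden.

Click 1 (2,5) count=0: revealed 8 new [(1,4) (1,5) (2,4) (2,5) (3,4) (3,5) (4,4) (4,5)] -> total=8
Click 2 (0,1) count=1: revealed 1 new [(0,1)] -> total=9

Answer: .#....
....##
....##
....##
....##
......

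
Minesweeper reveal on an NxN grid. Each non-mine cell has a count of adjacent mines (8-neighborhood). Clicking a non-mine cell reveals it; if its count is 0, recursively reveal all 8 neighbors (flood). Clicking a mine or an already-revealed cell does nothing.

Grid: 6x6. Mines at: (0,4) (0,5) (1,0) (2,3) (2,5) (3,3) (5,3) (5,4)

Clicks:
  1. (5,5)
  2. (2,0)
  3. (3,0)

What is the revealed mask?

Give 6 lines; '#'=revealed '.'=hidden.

Answer: ......
......
###...
###...
###...
###..#

Derivation:
Click 1 (5,5) count=1: revealed 1 new [(5,5)] -> total=1
Click 2 (2,0) count=1: revealed 1 new [(2,0)] -> total=2
Click 3 (3,0) count=0: revealed 11 new [(2,1) (2,2) (3,0) (3,1) (3,2) (4,0) (4,1) (4,2) (5,0) (5,1) (5,2)] -> total=13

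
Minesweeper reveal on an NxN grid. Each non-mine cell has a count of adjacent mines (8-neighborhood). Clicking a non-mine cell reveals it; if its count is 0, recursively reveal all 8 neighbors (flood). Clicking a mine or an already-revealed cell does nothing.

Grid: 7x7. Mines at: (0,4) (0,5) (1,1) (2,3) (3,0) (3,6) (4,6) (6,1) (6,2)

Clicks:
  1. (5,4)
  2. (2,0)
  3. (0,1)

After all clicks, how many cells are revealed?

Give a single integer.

Answer: 22

Derivation:
Click 1 (5,4) count=0: revealed 20 new [(3,1) (3,2) (3,3) (3,4) (3,5) (4,1) (4,2) (4,3) (4,4) (4,5) (5,1) (5,2) (5,3) (5,4) (5,5) (5,6) (6,3) (6,4) (6,5) (6,6)] -> total=20
Click 2 (2,0) count=2: revealed 1 new [(2,0)] -> total=21
Click 3 (0,1) count=1: revealed 1 new [(0,1)] -> total=22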